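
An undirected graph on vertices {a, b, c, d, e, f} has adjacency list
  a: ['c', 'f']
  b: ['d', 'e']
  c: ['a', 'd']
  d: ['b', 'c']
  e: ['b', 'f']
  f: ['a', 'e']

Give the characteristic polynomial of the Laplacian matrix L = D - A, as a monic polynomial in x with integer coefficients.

x^6 - 12x^5 + 54x^4 - 112x^3 + 105x^2 - 36x

With the vertex order [a, b, c, d, e, f], the degrees are [2, 2, 2, 2, 2, 2], giving D = diag(2, 2, 2, 2, 2, 2) and L = D - A. The eigenvalues of L are [0, 1, 1, 3, 3, 4]; the characteristic polynomial is the product of (x - lambda_i), which multiplies out to x^6 - 12x^5 + 54x^4 - 112x^3 + 105x^2 - 36x. Since p(0) = det(-L) = 0, x divides p(x). The eigenvalues sum to 12, which equals trace(L) = 2|E|.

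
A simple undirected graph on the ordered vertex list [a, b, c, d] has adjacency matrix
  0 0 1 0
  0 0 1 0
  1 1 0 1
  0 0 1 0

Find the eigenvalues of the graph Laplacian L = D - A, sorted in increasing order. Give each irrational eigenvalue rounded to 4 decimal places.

With the vertex order [a, b, c, d], the degrees are [1, 1, 3, 1], giving D = diag(1, 1, 3, 1) and L = D - A. Diagonalising L (or applying a numerical eigensolver to the 4x4 matrix) gives the spectrum above. The eigenvalues sum to 6, which equals trace(L) = 2|E|.

[0, 1, 1, 4]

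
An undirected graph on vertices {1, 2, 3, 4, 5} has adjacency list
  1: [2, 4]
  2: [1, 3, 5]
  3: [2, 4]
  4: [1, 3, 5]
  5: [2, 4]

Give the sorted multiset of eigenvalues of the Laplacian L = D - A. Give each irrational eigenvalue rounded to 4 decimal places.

Reading degrees in the order [1, 2, 3, 4, 5] gives [2, 3, 2, 3, 2]; set D = diag(2, 3, 2, 3, 2) and form L = D - A. Diagonalising L (or applying a numerical eigensolver to the 5x5 matrix) gives the spectrum above. The eigenvalues sum to 12, which equals trace(L) = 2|E|.

[0, 2, 2, 3, 5]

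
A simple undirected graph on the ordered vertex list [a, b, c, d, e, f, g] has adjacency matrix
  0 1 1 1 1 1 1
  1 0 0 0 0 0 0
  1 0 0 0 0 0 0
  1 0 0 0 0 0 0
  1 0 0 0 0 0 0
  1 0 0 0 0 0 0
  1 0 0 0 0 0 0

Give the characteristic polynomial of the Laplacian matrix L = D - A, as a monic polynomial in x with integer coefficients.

Reading degrees in the order [a, b, c, d, e, f, g] gives [6, 1, 1, 1, 1, 1, 1]; set D = diag(6, 1, 1, 1, 1, 1, 1) and form L = D - A. L has integer entries, so p(x) = det(xI - L) has integer coefficients. Expanding the determinant yields x^7 - 12x^6 + 45x^5 - 80x^4 + 75x^3 - 36x^2 + 7x. The constant term is 0 because L is singular (the all-ones vector lies in its kernel). By the matrix-tree theorem the graph has (1/7) * product of the nonzero eigenvalues = 1 spanning tree.

x^7 - 12x^6 + 45x^5 - 80x^4 + 75x^3 - 36x^2 + 7x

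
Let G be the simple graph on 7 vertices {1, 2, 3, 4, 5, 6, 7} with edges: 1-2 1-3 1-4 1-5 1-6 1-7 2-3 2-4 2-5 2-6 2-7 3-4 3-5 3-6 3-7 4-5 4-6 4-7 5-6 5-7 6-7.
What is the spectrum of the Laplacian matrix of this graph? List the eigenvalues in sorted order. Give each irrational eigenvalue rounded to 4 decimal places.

[0, 7, 7, 7, 7, 7, 7]

Each diagonal entry of L is the vertex degree and each off-diagonal entry is -1 where an edge is present, 0 otherwise; in the order [1, 2, 3, 4, 5, 6, 7] the diagonal is [6, 6, 6, 6, 6, 6, 6]. L is symmetric positive semidefinite, so every eigenvalue is real and nonnegative. There is one zero in the spectrum, matching the 1 component. By the matrix-tree theorem the graph has (1/7) * product of the nonzero eigenvalues = 16807 spanning trees.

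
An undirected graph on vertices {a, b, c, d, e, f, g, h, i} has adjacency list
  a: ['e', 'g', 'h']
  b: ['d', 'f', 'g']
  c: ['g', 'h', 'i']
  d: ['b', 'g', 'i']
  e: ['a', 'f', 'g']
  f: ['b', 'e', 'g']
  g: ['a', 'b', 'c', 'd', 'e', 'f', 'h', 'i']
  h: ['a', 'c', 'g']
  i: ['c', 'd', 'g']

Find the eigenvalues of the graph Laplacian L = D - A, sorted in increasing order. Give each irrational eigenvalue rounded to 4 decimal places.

Reading degrees in the order [a, b, c, d, e, f, g, h, i] gives [3, 3, 3, 3, 3, 3, 8, 3, 3]; set D = diag(3, 3, 3, 3, 3, 3, 8, 3, 3) and form L = D - A. L is symmetric positive semidefinite, so every eigenvalue is real and nonnegative. The eigenvalues sum to 32, which equals trace(L) = 2|E|.

[0, 1.5858, 1.5858, 3, 3, 4.4142, 4.4142, 5, 9]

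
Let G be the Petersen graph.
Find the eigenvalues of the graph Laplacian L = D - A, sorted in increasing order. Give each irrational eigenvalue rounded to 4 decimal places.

[0, 2, 2, 2, 2, 2, 5, 5, 5, 5]

The graph has 10 vertices and degree multiset [3, 3, 3, 3, 3, 3, 3, 3, 3, 3]; D is the diagonal matrix of degrees and L = D - A. The multiplicity of 0 as a Laplacian eigenvalue equals the number of connected components. The single zero eigenvalue shows the graph is connected.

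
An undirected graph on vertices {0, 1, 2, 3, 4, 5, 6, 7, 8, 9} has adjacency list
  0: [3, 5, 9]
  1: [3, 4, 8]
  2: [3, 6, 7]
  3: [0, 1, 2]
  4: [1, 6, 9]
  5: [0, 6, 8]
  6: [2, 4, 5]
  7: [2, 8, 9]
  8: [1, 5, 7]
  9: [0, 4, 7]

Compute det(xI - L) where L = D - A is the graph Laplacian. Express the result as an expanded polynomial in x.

x^10 - 30x^9 + 390x^8 - 2880x^7 + 13305x^6 - 39882x^5 + 77640x^4 - 94800x^3 + 66000x^2 - 20000x

With the vertex order [0, 1, 2, 3, 4, 5, 6, 7, 8, 9], the degrees are [3, 3, 3, 3, 3, 3, 3, 3, 3, 3], giving D = diag(3, 3, 3, 3, 3, 3, 3, 3, 3, 3) and L = D - A. The eigenvalues of L are [0, 2, 2, 2, 2, 2, 5, 5, 5, 5]; the characteristic polynomial is the product of (x - lambda_i), which multiplies out to x^10 - 30x^9 + 390x^8 - 2880x^7 + 13305x^6 - 39882x^5 + 77640x^4 - 94800x^3 + 66000x^2 - 20000x. Since p(0) = det(-L) = 0, x divides p(x). The largest eigenvalue, 5, is at most the vertex count 10.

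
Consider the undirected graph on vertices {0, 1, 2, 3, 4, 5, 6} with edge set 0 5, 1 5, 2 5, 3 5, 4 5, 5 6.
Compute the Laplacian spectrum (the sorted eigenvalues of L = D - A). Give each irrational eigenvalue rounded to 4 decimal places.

Each diagonal entry of L is the vertex degree and each off-diagonal entry is -1 where an edge is present, 0 otherwise; in the order [0, 1, 2, 3, 4, 5, 6] the diagonal is [1, 1, 1, 1, 1, 6, 1]. L is symmetric positive semidefinite, so every eigenvalue is real and nonnegative. The single zero eigenvalue shows the graph is connected. The largest eigenvalue, 7, is at most the vertex count 7. There is one zero in the spectrum, matching the 1 component.

[0, 1, 1, 1, 1, 1, 7]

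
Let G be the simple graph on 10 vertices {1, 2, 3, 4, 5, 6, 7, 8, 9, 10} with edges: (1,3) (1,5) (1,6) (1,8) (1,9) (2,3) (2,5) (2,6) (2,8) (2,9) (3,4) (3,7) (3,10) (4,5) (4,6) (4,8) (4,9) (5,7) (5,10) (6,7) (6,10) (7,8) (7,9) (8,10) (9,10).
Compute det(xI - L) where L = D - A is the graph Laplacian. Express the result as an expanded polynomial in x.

x^10 - 50x^9 + 1100x^8 - 14000x^7 + 113750x^6 - 612500x^5 + 2187500x^4 - 5000000x^3 + 6640625x^2 - 3906250x

Each diagonal entry of L is the vertex degree and each off-diagonal entry is -1 where an edge is present, 0 otherwise; in the order [1, 2, 3, 4, 5, 6, 7, 8, 9, 10] the diagonal is [5, 5, 5, 5, 5, 5, 5, 5, 5, 5]. L has integer entries, so p(x) = det(xI - L) has integer coefficients. Expanding the determinant yields x^10 - 50x^9 + 1100x^8 - 14000x^7 + 113750x^6 - 612500x^5 + 2187500x^4 - 5000000x^3 + 6640625x^2 - 3906250x. The constant term is 0 because L is singular (the all-ones vector lies in its kernel). By the matrix-tree theorem the graph has (1/10) * product of the nonzero eigenvalues = 390625 spanning trees.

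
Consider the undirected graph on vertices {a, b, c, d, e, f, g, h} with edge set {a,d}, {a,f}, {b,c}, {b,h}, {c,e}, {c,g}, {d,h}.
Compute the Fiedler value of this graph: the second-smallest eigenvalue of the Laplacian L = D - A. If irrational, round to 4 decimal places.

0.1667

Each diagonal entry of L is the vertex degree and each off-diagonal entry is -1 where an edge is present, 0 otherwise; in the order [a, b, c, d, e, f, g, h] the diagonal is [2, 2, 3, 2, 1, 1, 1, 2]. The smallest Laplacian eigenvalue is always 0. The next one, lambda_2 = 0.1667, measures how hard the graph is to disconnect: larger values mean better connectivity. The largest eigenvalue, 4.2332, is at most the vertex count 8.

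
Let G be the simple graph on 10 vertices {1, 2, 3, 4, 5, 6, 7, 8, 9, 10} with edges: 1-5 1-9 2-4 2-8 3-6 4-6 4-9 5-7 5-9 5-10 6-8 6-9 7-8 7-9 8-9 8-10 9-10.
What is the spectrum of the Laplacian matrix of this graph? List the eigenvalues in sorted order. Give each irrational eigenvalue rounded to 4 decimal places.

[0, 0.7476, 1.2477, 2.1561, 2.9462, 3, 4.1806, 5.1114, 6.5241, 8.0863]

Each diagonal entry of L is the vertex degree and each off-diagonal entry is -1 where an edge is present, 0 otherwise; in the order [1, 2, 3, 4, 5, 6, 7, 8, 9, 10] the diagonal is [2, 2, 1, 3, 4, 4, 3, 5, 7, 3]. Diagonalising L (or applying a numerical eigensolver to the 10x10 matrix) gives the spectrum above. The single zero eigenvalue shows the graph is connected.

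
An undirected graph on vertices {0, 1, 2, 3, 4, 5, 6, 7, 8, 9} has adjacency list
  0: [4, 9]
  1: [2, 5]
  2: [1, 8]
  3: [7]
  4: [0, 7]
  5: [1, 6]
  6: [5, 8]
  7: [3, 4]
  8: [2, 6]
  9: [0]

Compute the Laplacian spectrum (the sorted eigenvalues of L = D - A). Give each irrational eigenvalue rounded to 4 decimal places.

Reading degrees in the order [0, 1, 2, 3, 4, 5, 6, 7, 8, 9] gives [2, 2, 2, 1, 2, 2, 2, 2, 2, 1]; set D = diag(2, 2, 2, 1, 2, 2, 2, 2, 2, 1) and form L = D - A. Since every row of L sums to 0, the all-ones vector is in the kernel and 0 is an eigenvalue. The 2 zero eigenvalues correspond to the 2 connected components. The largest eigenvalue, 3.6180, is at most the vertex count 10. There are 2 zeros in the spectrum, matching the 2 components.

[0, 0, 0.3820, 1.3820, 1.3820, 1.3820, 2.6180, 3.6180, 3.6180, 3.6180]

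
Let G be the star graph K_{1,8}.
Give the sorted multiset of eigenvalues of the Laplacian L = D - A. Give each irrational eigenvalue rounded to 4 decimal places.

The graph has 9 vertices and degree multiset [8, 1, 1, 1, 1, 1, 1, 1, 1]; D is the diagonal matrix of degrees and L = D - A. Diagonalising L (or applying a numerical eigensolver to the 9x9 matrix) gives the spectrum above. The single zero eigenvalue shows the graph is connected. The eigenvalues sum to 16, which equals trace(L) = 2|E|. The largest eigenvalue, 9, is at most the vertex count 9.

[0, 1, 1, 1, 1, 1, 1, 1, 9]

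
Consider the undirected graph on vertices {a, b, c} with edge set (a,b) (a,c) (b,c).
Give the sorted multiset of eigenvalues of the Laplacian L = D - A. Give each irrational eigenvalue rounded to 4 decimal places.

[0, 3, 3]

With the vertex order [a, b, c], the degrees are [2, 2, 2], giving D = diag(2, 2, 2) and L = D - A. L is symmetric positive semidefinite, so every eigenvalue is real and nonnegative. The single zero eigenvalue shows the graph is connected. There is one zero in the spectrum, matching the 1 component.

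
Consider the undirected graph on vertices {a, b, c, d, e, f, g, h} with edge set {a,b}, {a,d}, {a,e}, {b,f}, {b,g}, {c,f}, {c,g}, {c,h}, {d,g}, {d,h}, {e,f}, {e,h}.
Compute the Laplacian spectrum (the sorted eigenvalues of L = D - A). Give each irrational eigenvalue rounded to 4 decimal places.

Each diagonal entry of L is the vertex degree and each off-diagonal entry is -1 where an edge is present, 0 otherwise; in the order [a, b, c, d, e, f, g, h] the diagonal is [3, 3, 3, 3, 3, 3, 3, 3]. Diagonalising L (or applying a numerical eigensolver to the 8x8 matrix) gives the spectrum above. The single zero eigenvalue shows the graph is connected. By the matrix-tree theorem the graph has (1/8) * product of the nonzero eigenvalues = 384 spanning trees.

[0, 2, 2, 2, 4, 4, 4, 6]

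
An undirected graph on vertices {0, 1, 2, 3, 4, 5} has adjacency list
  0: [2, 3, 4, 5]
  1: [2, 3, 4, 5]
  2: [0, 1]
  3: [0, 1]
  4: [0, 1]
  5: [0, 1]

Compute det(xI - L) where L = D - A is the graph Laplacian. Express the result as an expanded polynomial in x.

x^6 - 16x^5 + 96x^4 - 272x^3 + 368x^2 - 192x

Reading degrees in the order [0, 1, 2, 3, 4, 5] gives [4, 4, 2, 2, 2, 2]; set D = diag(4, 4, 2, 2, 2, 2) and form L = D - A. L has integer entries, so p(x) = det(xI - L) has integer coefficients. Expanding the determinant yields x^6 - 16x^5 + 96x^4 - 272x^3 + 368x^2 - 192x. Since p(0) = det(-L) = 0, x divides p(x). There is one zero in the spectrum, matching the 1 component.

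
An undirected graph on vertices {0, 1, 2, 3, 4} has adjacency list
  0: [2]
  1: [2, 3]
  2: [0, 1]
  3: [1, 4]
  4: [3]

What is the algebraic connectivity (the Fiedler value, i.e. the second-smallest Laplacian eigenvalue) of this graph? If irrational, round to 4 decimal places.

0.3820

Each diagonal entry of L is the vertex degree and each off-diagonal entry is -1 where an edge is present, 0 otherwise; in the order [0, 1, 2, 3, 4] the diagonal is [1, 2, 2, 2, 1]. Computing the eigenvalues of L and sorting gives [0, 0.3820, 1.3820, 2.6180, 3.6180]. The Fiedler value lambda_2 = 0.3820 is strictly positive, so the graph is connected. The eigenvalues sum to 8, which equals trace(L) = 2|E|.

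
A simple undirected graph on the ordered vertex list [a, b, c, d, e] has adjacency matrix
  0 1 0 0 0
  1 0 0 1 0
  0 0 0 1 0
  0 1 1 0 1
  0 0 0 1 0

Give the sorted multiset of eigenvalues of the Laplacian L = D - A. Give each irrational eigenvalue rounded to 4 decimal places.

[0, 0.5188, 1, 2.3111, 4.1701]

With the vertex order [a, b, c, d, e], the degrees are [1, 2, 1, 3, 1], giving D = diag(1, 2, 1, 3, 1) and L = D - A. Diagonalising L (or applying a numerical eigensolver to the 5x5 matrix) gives the spectrum above. By the matrix-tree theorem the graph has (1/5) * product of the nonzero eigenvalues = 1 spanning tree.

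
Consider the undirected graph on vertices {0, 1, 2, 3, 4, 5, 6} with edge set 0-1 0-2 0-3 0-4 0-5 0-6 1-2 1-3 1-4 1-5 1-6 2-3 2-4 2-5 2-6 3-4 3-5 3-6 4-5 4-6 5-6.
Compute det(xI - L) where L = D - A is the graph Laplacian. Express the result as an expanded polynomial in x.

x^7 - 42x^6 + 735x^5 - 6860x^4 + 36015x^3 - 100842x^2 + 117649x

Reading degrees in the order [0, 1, 2, 3, 4, 5, 6] gives [6, 6, 6, 6, 6, 6, 6]; set D = diag(6, 6, 6, 6, 6, 6, 6) and form L = D - A. L has integer entries, so p(x) = det(xI - L) has integer coefficients. Expanding the determinant yields x^7 - 42x^6 + 735x^5 - 6860x^4 + 36015x^3 - 100842x^2 + 117649x. Since p(0) = det(-L) = 0, x divides p(x). By the matrix-tree theorem the graph has (1/7) * product of the nonzero eigenvalues = 16807 spanning trees.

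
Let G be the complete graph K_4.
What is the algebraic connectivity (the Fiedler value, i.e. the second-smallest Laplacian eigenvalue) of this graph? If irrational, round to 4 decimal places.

The graph has 4 vertices and degree multiset [3, 3, 3, 3]; D is the diagonal matrix of degrees and L = D - A. The sorted Laplacian eigenvalues are [0, 4, 4, 4]; the algebraic connectivity is the second entry, 4. The eigenvalues sum to 12, which equals trace(L) = 2|E|.

4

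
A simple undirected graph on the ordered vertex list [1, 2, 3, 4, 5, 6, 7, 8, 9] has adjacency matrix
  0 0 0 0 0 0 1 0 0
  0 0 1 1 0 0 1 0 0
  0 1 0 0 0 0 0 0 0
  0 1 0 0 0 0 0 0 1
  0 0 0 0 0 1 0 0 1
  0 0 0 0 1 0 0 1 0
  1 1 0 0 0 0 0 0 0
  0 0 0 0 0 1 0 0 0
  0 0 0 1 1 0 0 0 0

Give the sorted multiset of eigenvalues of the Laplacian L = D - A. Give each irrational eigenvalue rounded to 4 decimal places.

Each diagonal entry of L is the vertex degree and each off-diagonal entry is -1 where an edge is present, 0 otherwise; in the order [1, 2, 3, 4, 5, 6, 7, 8, 9] the diagonal is [1, 3, 1, 2, 2, 2, 2, 1, 2]. Since every row of L sums to 0, the all-ones vector is in the kernel and 0 is an eigenvalue. The single zero eigenvalue shows the graph is connected. The eigenvalues sum to 16, which equals trace(L) = 2|E|.

[0, 0.1404, 0.5362, 0.7754, 1.5803, 2.2449, 2.7784, 3.5988, 4.3455]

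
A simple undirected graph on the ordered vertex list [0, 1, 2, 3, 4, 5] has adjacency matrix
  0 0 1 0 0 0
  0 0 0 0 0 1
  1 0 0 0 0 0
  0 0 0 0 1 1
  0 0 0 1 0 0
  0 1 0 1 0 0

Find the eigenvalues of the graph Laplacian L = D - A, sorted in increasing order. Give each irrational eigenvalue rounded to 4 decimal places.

[0, 0, 0.5858, 2, 2, 3.4142]

Each diagonal entry of L is the vertex degree and each off-diagonal entry is -1 where an edge is present, 0 otherwise; in the order [0, 1, 2, 3, 4, 5] the diagonal is [1, 1, 1, 2, 1, 2]. L is symmetric positive semidefinite, so every eigenvalue is real and nonnegative. The 2 zero eigenvalues correspond to the 2 connected components. The largest eigenvalue, 3.4142, is at most the vertex count 6.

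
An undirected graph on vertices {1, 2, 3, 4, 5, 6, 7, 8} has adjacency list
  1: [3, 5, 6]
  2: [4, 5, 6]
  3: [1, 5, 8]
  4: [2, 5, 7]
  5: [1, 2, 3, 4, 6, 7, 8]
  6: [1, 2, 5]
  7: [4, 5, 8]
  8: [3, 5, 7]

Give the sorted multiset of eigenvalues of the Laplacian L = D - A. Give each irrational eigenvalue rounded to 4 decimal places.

[0, 1.7530, 1.7530, 3.4450, 3.4450, 4.8019, 4.8019, 8]

Reading degrees in the order [1, 2, 3, 4, 5, 6, 7, 8] gives [3, 3, 3, 3, 7, 3, 3, 3]; set D = diag(3, 3, 3, 3, 7, 3, 3, 3) and form L = D - A. The multiplicity of 0 as a Laplacian eigenvalue equals the number of connected components. The largest eigenvalue, 8, is at most the vertex count 8.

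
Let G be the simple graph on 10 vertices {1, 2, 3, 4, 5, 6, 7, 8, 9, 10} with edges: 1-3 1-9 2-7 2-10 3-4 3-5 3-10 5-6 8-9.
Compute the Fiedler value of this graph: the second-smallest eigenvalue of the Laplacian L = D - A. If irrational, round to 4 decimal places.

Reading degrees in the order [1, 2, 3, 4, 5, 6, 7, 8, 9, 10] gives [2, 2, 4, 1, 2, 1, 1, 1, 2, 2]; set D = diag(2, 2, 4, 1, 2, 1, 1, 1, 2, 2) and form L = D - A. Computing the eigenvalues of L and sorting gives [0, 0.1981, 0.2937, 0.6603, 1.3427, 1.5550, 2.3831, 3.0686, 3.2470, 5.2516]. The Fiedler value lambda_2 = 0.1981 is strictly positive, so the graph is connected. The largest eigenvalue, 5.2516, is at most the vertex count 10.

0.1981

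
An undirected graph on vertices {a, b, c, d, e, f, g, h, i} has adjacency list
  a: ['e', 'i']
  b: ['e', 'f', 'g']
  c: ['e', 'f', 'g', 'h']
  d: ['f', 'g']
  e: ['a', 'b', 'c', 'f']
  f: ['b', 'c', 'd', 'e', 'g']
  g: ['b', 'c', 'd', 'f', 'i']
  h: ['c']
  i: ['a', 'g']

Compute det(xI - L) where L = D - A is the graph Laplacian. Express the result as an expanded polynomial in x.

x^9 - 28x^8 + 326x^7 - 2048x^6 + 7539x^5 - 16524x^4 + 20883x^3 - 13790x^2 + 3618x

With the vertex order [a, b, c, d, e, f, g, h, i], the degrees are [2, 3, 4, 2, 4, 5, 5, 1, 2], giving D = diag(2, 3, 4, 2, 4, 5, 5, 1, 2) and L = D - A. L has integer entries, so p(x) = det(xI - L) has integer coefficients. Expanding the determinant yields x^9 - 28x^8 + 326x^7 - 2048x^6 + 7539x^5 - 16524x^4 + 20883x^3 - 13790x^2 + 3618x. Since p(0) = det(-L) = 0, x divides p(x). The eigenvalues sum to 28, which equals trace(L) = 2|E|.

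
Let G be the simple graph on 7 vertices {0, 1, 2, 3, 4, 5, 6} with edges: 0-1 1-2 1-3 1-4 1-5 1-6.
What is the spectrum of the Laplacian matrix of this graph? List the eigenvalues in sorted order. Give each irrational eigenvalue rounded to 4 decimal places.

With the vertex order [0, 1, 2, 3, 4, 5, 6], the degrees are [1, 6, 1, 1, 1, 1, 1], giving D = diag(1, 6, 1, 1, 1, 1, 1) and L = D - A. The multiplicity of 0 as a Laplacian eigenvalue equals the number of connected components. The single zero eigenvalue shows the graph is connected. There is one zero in the spectrum, matching the 1 component.

[0, 1, 1, 1, 1, 1, 7]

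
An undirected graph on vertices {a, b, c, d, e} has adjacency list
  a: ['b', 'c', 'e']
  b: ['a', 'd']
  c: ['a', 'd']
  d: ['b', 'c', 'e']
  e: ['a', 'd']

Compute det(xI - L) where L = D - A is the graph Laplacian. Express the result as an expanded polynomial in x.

Each diagonal entry of L is the vertex degree and each off-diagonal entry is -1 where an edge is present, 0 otherwise; in the order [a, b, c, d, e] the diagonal is [3, 2, 2, 3, 2]. Computing det(xI - L) by cofactor expansion (or equivalently via sum-over-permutations) gives x^5 - 12x^4 + 51x^3 - 92x^2 + 60x. Since p(0) = det(-L) = 0, x divides p(x).

x^5 - 12x^4 + 51x^3 - 92x^2 + 60x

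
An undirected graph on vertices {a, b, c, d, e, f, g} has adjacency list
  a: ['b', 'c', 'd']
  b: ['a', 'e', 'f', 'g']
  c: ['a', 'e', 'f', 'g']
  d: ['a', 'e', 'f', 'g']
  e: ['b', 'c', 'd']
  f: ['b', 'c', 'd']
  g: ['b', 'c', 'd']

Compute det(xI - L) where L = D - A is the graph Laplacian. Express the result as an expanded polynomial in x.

x^7 - 24x^6 + 234x^5 - 1192x^4 + 3357x^3 - 4968x^2 + 3024x

With the vertex order [a, b, c, d, e, f, g], the degrees are [3, 4, 4, 4, 3, 3, 3], giving D = diag(3, 4, 4, 4, 3, 3, 3) and L = D - A. Computing det(xI - L) by cofactor expansion (or equivalently via sum-over-permutations) gives x^7 - 24x^6 + 234x^5 - 1192x^4 + 3357x^3 - 4968x^2 + 3024x. Since p(0) = det(-L) = 0, x divides p(x). By the matrix-tree theorem the graph has (1/7) * product of the nonzero eigenvalues = 432 spanning trees.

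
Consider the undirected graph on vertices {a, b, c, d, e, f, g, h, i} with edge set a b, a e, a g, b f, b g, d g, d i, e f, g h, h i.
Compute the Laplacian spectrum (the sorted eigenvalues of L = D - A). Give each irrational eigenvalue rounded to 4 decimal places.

Each diagonal entry of L is the vertex degree and each off-diagonal entry is -1 where an edge is present, 0 otherwise; in the order [a, b, c, d, e, f, g, h, i] the diagonal is [3, 3, 0, 2, 2, 2, 4, 2, 2]. The multiplicity of 0 as a Laplacian eigenvalue equals the number of connected components. The 2 zero eigenvalues correspond to the 2 connected components. There are 2 zeros in the spectrum, matching the 2 components.

[0, 0, 0.4711, 2, 2, 2.3820, 3.1674, 4.6180, 5.3615]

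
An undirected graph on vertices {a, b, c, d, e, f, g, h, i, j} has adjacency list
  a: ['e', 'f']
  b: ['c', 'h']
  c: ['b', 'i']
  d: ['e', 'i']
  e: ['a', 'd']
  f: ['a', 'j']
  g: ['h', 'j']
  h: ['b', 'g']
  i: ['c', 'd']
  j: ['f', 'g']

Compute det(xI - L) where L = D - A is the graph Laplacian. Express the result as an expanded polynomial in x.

Each diagonal entry of L is the vertex degree and each off-diagonal entry is -1 where an edge is present, 0 otherwise; in the order [a, b, c, d, e, f, g, h, i, j] the diagonal is [2, 2, 2, 2, 2, 2, 2, 2, 2, 2]. Computing det(xI - L) by cofactor expansion (or equivalently via sum-over-permutations) gives x^10 - 20x^9 + 170x^8 - 800x^7 + 2275x^6 - 4004x^5 + 4290x^4 - 2640x^3 + 825x^2 - 100x. The coefficient of x^9 equals -trace(L) = -20, matching the sum of degrees. The eigenvalues sum to 20, which equals trace(L) = 2|E|.

x^10 - 20x^9 + 170x^8 - 800x^7 + 2275x^6 - 4004x^5 + 4290x^4 - 2640x^3 + 825x^2 - 100x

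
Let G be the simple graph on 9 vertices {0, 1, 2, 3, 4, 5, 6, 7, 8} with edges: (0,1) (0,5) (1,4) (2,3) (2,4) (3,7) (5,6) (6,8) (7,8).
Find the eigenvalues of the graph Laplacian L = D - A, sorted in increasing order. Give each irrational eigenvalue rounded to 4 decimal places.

[0, 0.4679, 0.4679, 1.6527, 1.6527, 3, 3, 3.8794, 3.8794]

With the vertex order [0, 1, 2, 3, 4, 5, 6, 7, 8], the degrees are [2, 2, 2, 2, 2, 2, 2, 2, 2], giving D = diag(2, 2, 2, 2, 2, 2, 2, 2, 2) and L = D - A. Since every row of L sums to 0, the all-ones vector is in the kernel and 0 is an eigenvalue. There is one zero in the spectrum, matching the 1 component.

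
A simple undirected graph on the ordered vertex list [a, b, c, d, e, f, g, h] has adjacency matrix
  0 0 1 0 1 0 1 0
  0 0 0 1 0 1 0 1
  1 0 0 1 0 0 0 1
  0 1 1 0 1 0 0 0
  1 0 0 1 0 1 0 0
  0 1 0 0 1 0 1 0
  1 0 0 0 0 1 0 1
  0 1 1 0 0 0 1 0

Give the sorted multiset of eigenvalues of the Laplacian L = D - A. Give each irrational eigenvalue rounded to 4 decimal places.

[0, 2, 2, 2, 4, 4, 4, 6]

Each diagonal entry of L is the vertex degree and each off-diagonal entry is -1 where an edge is present, 0 otherwise; in the order [a, b, c, d, e, f, g, h] the diagonal is [3, 3, 3, 3, 3, 3, 3, 3]. L is symmetric positive semidefinite, so every eigenvalue is real and nonnegative. The largest eigenvalue, 6, is at most the vertex count 8.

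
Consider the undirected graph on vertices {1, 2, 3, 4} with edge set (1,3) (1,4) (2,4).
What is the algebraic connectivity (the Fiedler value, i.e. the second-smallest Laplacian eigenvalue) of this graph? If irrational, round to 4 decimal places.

Reading degrees in the order [1, 2, 3, 4] gives [2, 1, 1, 2]; set D = diag(2, 1, 1, 2) and form L = D - A. The smallest Laplacian eigenvalue is always 0. The next one, lambda_2 = 0.5858, measures how hard the graph is to disconnect: larger values mean better connectivity. The largest eigenvalue, 3.4142, is at most the vertex count 4.

0.5858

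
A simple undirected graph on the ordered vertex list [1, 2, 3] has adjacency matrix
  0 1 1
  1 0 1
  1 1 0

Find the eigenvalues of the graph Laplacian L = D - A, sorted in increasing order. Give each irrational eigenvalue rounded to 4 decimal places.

Reading degrees in the order [1, 2, 3] gives [2, 2, 2]; set D = diag(2, 2, 2) and form L = D - A. L is symmetric positive semidefinite, so every eigenvalue is real and nonnegative. The eigenvalues sum to 6, which equals trace(L) = 2|E|.

[0, 3, 3]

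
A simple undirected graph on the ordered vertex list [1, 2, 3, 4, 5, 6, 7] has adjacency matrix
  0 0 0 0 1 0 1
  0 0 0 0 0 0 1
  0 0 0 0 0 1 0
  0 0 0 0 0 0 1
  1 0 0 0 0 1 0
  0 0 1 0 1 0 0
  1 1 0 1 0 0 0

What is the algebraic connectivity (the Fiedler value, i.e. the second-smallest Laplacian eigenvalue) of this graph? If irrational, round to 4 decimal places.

Reading degrees in the order [1, 2, 3, 4, 5, 6, 7] gives [2, 1, 1, 1, 2, 2, 3]; set D = diag(2, 1, 1, 1, 2, 2, 3) and form L = D - A. The sorted Laplacian eigenvalues are [0, 0.2254, 1, 1, 2.1859, 3.3604, 4.2283]; the algebraic connectivity is the second entry, 0.2254.

0.2254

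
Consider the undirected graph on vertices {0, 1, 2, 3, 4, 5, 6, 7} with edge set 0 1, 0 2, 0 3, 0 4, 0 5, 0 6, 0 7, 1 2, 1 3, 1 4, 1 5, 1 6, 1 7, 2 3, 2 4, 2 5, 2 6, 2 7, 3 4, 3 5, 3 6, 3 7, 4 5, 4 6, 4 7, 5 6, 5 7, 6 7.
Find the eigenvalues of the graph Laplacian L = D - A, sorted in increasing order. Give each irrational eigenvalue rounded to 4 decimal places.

With the vertex order [0, 1, 2, 3, 4, 5, 6, 7], the degrees are [7, 7, 7, 7, 7, 7, 7, 7], giving D = diag(7, 7, 7, 7, 7, 7, 7, 7) and L = D - A. The multiplicity of 0 as a Laplacian eigenvalue equals the number of connected components. The single zero eigenvalue shows the graph is connected. The largest eigenvalue, 8, is at most the vertex count 8.

[0, 8, 8, 8, 8, 8, 8, 8]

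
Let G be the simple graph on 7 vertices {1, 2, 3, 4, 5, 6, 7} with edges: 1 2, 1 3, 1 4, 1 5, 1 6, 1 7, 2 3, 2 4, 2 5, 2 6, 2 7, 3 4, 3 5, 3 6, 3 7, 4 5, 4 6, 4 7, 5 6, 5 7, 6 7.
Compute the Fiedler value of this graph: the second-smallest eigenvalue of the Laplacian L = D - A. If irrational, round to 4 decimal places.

With the vertex order [1, 2, 3, 4, 5, 6, 7], the degrees are [6, 6, 6, 6, 6, 6, 6], giving D = diag(6, 6, 6, 6, 6, 6, 6) and L = D - A. The sorted Laplacian eigenvalues are [0, 7, 7, 7, 7, 7, 7]; the algebraic connectivity is the second entry, 7. The eigenvalues sum to 42, which equals trace(L) = 2|E|. The largest eigenvalue, 7, is at most the vertex count 7.

7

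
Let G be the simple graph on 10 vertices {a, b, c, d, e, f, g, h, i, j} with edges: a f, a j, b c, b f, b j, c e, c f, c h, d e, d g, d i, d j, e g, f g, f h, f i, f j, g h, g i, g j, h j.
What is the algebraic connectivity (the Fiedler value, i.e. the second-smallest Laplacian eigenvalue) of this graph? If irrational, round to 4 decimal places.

1.6863

With the vertex order [a, b, c, d, e, f, g, h, i, j], the degrees are [2, 3, 4, 4, 3, 7, 6, 4, 3, 6], giving D = diag(2, 3, 4, 4, 3, 7, 6, 4, 3, 6) and L = D - A. The smallest Laplacian eigenvalue is always 0. The next one, lambda_2 = 1.6863, measures how hard the graph is to disconnect: larger values mean better connectivity. The largest eigenvalue, 8.2383, is at most the vertex count 10.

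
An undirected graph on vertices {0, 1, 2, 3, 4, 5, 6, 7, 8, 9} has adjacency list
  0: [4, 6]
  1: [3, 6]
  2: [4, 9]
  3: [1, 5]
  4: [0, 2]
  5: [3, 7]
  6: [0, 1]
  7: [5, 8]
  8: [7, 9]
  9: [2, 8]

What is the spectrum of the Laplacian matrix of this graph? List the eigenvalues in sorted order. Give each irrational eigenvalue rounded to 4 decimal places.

Each diagonal entry of L is the vertex degree and each off-diagonal entry is -1 where an edge is present, 0 otherwise; in the order [0, 1, 2, 3, 4, 5, 6, 7, 8, 9] the diagonal is [2, 2, 2, 2, 2, 2, 2, 2, 2, 2]. Diagonalising L (or applying a numerical eigensolver to the 10x10 matrix) gives the spectrum above. There is one zero in the spectrum, matching the 1 component.

[0, 0.3820, 0.3820, 1.3820, 1.3820, 2.6180, 2.6180, 3.6180, 3.6180, 4]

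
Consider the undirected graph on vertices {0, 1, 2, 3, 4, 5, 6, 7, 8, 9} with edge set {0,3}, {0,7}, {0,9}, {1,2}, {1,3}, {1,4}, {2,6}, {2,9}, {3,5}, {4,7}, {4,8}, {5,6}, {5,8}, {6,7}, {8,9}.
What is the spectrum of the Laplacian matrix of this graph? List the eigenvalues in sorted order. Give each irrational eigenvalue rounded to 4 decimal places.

[0, 2, 2, 2, 2, 2, 5, 5, 5, 5]

Reading degrees in the order [0, 1, 2, 3, 4, 5, 6, 7, 8, 9] gives [3, 3, 3, 3, 3, 3, 3, 3, 3, 3]; set D = diag(3, 3, 3, 3, 3, 3, 3, 3, 3, 3) and form L = D - A. The multiplicity of 0 as a Laplacian eigenvalue equals the number of connected components. The largest eigenvalue, 5, is at most the vertex count 10.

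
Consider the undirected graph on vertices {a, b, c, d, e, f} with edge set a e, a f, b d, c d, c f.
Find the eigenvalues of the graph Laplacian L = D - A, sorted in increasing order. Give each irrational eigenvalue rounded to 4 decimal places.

[0, 0.2679, 1, 2, 3, 3.7321]

With the vertex order [a, b, c, d, e, f], the degrees are [2, 1, 2, 2, 1, 2], giving D = diag(2, 1, 2, 2, 1, 2) and L = D - A. Diagonalising L (or applying a numerical eigensolver to the 6x6 matrix) gives the spectrum above. The largest eigenvalue, 3.7321, is at most the vertex count 6. There is one zero in the spectrum, matching the 1 component.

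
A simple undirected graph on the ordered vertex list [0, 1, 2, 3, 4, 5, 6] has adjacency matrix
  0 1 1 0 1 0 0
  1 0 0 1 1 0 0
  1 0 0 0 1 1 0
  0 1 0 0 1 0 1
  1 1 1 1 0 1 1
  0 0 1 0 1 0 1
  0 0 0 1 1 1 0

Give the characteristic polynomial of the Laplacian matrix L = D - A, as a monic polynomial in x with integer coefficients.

x^7 - 24x^6 + 231x^5 - 1140x^4 + 3036x^3 - 4128x^2 + 2240x

With the vertex order [0, 1, 2, 3, 4, 5, 6], the degrees are [3, 3, 3, 3, 6, 3, 3], giving D = diag(3, 3, 3, 3, 6, 3, 3) and L = D - A. The eigenvalues of L are [0, 2, 2, 4, 4, 5, 7]; the characteristic polynomial is the product of (x - lambda_i), which multiplies out to x^7 - 24x^6 + 231x^5 - 1140x^4 + 3036x^3 - 4128x^2 + 2240x. The coefficient of x^6 equals -trace(L) = -24, matching the sum of degrees. There is one zero in the spectrum, matching the 1 component. The largest eigenvalue, 7, is at most the vertex count 7.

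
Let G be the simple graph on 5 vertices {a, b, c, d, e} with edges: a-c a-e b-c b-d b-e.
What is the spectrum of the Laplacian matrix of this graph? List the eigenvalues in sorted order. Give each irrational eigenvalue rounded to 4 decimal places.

With the vertex order [a, b, c, d, e], the degrees are [2, 3, 2, 1, 2], giving D = diag(2, 3, 2, 1, 2) and L = D - A. L is symmetric positive semidefinite, so every eigenvalue is real and nonnegative. There is one zero in the spectrum, matching the 1 component.

[0, 0.8299, 2, 2.6889, 4.4812]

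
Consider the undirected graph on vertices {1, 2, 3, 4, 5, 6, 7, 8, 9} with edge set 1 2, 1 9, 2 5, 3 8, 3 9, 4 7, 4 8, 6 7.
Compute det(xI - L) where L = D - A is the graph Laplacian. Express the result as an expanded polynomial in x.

x^9 - 16x^8 + 105x^7 - 364x^6 + 715x^5 - 792x^4 + 462x^3 - 120x^2 + 9x

With the vertex order [1, 2, 3, 4, 5, 6, 7, 8, 9], the degrees are [2, 2, 2, 2, 1, 1, 2, 2, 2], giving D = diag(2, 2, 2, 2, 1, 1, 2, 2, 2) and L = D - A. Computing det(xI - L) by cofactor expansion (or equivalently via sum-over-permutations) gives x^9 - 16x^8 + 105x^7 - 364x^6 + 715x^5 - 792x^4 + 462x^3 - 120x^2 + 9x. The constant term is 0 because L is singular (the all-ones vector lies in its kernel). There is one zero in the spectrum, matching the 1 component.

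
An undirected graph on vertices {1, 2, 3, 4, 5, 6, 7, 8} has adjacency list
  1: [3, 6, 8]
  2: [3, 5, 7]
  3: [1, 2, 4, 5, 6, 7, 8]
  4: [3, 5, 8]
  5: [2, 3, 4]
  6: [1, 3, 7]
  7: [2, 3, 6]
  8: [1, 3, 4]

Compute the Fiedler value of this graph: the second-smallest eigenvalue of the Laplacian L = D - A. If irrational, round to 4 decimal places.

1.7530

With the vertex order [1, 2, 3, 4, 5, 6, 7, 8], the degrees are [3, 3, 7, 3, 3, 3, 3, 3], giving D = diag(3, 3, 7, 3, 3, 3, 3, 3) and L = D - A. The sorted Laplacian eigenvalues are [0, 1.7530, 1.7530, 3.4450, 3.4450, 4.8019, 4.8019, 8]; the algebraic connectivity is the second entry, 1.7530.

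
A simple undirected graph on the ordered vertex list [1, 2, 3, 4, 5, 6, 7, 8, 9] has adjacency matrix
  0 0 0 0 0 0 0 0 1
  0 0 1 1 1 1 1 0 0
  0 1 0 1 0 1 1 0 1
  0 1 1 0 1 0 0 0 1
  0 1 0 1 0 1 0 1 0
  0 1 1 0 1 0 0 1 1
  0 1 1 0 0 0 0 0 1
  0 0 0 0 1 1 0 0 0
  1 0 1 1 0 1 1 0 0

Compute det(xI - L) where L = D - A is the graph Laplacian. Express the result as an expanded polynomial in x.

Reading degrees in the order [1, 2, 3, 4, 5, 6, 7, 8, 9] gives [1, 5, 5, 4, 4, 5, 3, 2, 5]; set D = diag(1, 5, 5, 4, 4, 5, 3, 2, 5) and form L = D - A. L has integer entries, so p(x) = det(xI - L) has integer coefficients. Expanding the determinant yields x^9 - 34x^8 + 488x^7 - 3840x^6 + 17981x^5 - 50770x^4 + 83184x^3 - 70864x^2 + 23463x. The coefficient of x^8 equals -trace(L) = -34, matching the sum of degrees.

x^9 - 34x^8 + 488x^7 - 3840x^6 + 17981x^5 - 50770x^4 + 83184x^3 - 70864x^2 + 23463x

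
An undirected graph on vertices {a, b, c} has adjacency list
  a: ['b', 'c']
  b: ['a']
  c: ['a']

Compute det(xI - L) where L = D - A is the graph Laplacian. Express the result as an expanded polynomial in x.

x^3 - 4x^2 + 3x

With the vertex order [a, b, c], the degrees are [2, 1, 1], giving D = diag(2, 1, 1) and L = D - A. L has integer entries, so p(x) = det(xI - L) has integer coefficients. Expanding the determinant yields x^3 - 4x^2 + 3x. The constant term is 0 because L is singular (the all-ones vector lies in its kernel). The largest eigenvalue, 3, is at most the vertex count 3.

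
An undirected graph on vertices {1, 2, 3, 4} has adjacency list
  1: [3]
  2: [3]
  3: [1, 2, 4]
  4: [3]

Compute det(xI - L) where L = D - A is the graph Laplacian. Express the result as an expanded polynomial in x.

Each diagonal entry of L is the vertex degree and each off-diagonal entry is -1 where an edge is present, 0 otherwise; in the order [1, 2, 3, 4] the diagonal is [1, 1, 3, 1]. The eigenvalues of L are [0, 1, 1, 4]; the characteristic polynomial is the product of (x - lambda_i), which multiplies out to x^4 - 6x^3 + 9x^2 - 4x. The coefficient of x^3 equals -trace(L) = -6, matching the sum of degrees.

x^4 - 6x^3 + 9x^2 - 4x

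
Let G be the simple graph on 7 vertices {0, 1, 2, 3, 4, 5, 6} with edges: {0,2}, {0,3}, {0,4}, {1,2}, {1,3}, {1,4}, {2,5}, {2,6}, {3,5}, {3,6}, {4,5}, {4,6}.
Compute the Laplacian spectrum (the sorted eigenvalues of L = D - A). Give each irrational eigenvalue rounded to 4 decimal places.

[0, 3, 3, 3, 4, 4, 7]

Reading degrees in the order [0, 1, 2, 3, 4, 5, 6] gives [3, 3, 4, 4, 4, 3, 3]; set D = diag(3, 3, 4, 4, 4, 3, 3) and form L = D - A. Diagonalising L (or applying a numerical eigensolver to the 7x7 matrix) gives the spectrum above. The single zero eigenvalue shows the graph is connected. By the matrix-tree theorem the graph has (1/7) * product of the nonzero eigenvalues = 432 spanning trees.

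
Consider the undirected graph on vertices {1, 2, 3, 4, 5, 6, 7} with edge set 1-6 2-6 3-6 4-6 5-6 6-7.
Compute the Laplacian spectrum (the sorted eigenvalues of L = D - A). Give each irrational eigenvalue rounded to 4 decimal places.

Each diagonal entry of L is the vertex degree and each off-diagonal entry is -1 where an edge is present, 0 otherwise; in the order [1, 2, 3, 4, 5, 6, 7] the diagonal is [1, 1, 1, 1, 1, 6, 1]. The multiplicity of 0 as a Laplacian eigenvalue equals the number of connected components. The largest eigenvalue, 7, is at most the vertex count 7.

[0, 1, 1, 1, 1, 1, 7]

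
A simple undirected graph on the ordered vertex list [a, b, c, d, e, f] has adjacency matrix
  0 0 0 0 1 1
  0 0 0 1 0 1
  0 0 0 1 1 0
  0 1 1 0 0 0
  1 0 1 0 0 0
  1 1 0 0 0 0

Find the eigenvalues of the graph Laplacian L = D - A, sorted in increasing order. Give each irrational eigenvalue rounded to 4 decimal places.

With the vertex order [a, b, c, d, e, f], the degrees are [2, 2, 2, 2, 2, 2], giving D = diag(2, 2, 2, 2, 2, 2) and L = D - A. The multiplicity of 0 as a Laplacian eigenvalue equals the number of connected components. The single zero eigenvalue shows the graph is connected. By the matrix-tree theorem the graph has (1/6) * product of the nonzero eigenvalues = 6 spanning trees.

[0, 1, 1, 3, 3, 4]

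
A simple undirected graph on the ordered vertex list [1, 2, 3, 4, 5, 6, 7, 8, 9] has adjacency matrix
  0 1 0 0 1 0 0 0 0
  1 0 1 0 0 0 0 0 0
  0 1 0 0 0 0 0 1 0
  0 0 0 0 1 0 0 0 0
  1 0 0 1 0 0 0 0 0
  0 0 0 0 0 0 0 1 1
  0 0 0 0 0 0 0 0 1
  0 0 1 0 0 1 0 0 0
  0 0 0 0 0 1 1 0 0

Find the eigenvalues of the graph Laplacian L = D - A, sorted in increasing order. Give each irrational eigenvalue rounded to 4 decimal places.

With the vertex order [1, 2, 3, 4, 5, 6, 7, 8, 9], the degrees are [2, 2, 2, 1, 2, 2, 1, 2, 2], giving D = diag(2, 2, 2, 1, 2, 2, 1, 2, 2) and L = D - A. Since every row of L sums to 0, the all-ones vector is in the kernel and 0 is an eigenvalue. The eigenvalues sum to 16, which equals trace(L) = 2|E|.

[0, 0.1206, 0.4679, 1, 1.6527, 2.3473, 3, 3.5321, 3.8794]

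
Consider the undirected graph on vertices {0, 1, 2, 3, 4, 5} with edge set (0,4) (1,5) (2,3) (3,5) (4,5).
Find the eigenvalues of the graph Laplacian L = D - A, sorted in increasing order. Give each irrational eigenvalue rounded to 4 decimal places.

With the vertex order [0, 1, 2, 3, 4, 5], the degrees are [1, 1, 1, 2, 2, 3], giving D = diag(1, 1, 1, 2, 2, 3) and L = D - A. Diagonalising L (or applying a numerical eigensolver to the 6x6 matrix) gives the spectrum above. The largest eigenvalue, 4.3028, is at most the vertex count 6.

[0, 0.3820, 0.6972, 2, 2.6180, 4.3028]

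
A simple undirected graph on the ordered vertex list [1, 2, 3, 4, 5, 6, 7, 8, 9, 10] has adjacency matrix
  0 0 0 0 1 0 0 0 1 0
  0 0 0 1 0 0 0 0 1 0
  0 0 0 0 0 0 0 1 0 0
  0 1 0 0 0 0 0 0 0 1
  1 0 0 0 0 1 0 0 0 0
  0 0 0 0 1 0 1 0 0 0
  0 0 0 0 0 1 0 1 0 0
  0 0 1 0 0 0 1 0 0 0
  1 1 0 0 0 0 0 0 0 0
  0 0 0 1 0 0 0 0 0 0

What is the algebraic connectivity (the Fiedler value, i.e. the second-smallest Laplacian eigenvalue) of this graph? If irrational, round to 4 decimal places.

0.0979

Reading degrees in the order [1, 2, 3, 4, 5, 6, 7, 8, 9, 10] gives [2, 2, 1, 2, 2, 2, 2, 2, 2, 1]; set D = diag(2, 2, 1, 2, 2, 2, 2, 2, 2, 1) and form L = D - A. Computing the eigenvalues of L and sorting gives [0, 0.0979, 0.3820, 0.8244, 1.3820, 2, 2.6180, 3.1756, 3.6180, 3.9021]. The Fiedler value lambda_2 = 0.0979 is strictly positive, so the graph is connected. By the matrix-tree theorem the graph has (1/10) * product of the nonzero eigenvalues = 1 spanning tree. There is one zero in the spectrum, matching the 1 component.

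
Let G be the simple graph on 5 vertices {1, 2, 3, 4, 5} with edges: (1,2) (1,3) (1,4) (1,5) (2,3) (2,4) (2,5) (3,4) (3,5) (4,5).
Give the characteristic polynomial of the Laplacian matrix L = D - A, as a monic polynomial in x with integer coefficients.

With the vertex order [1, 2, 3, 4, 5], the degrees are [4, 4, 4, 4, 4], giving D = diag(4, 4, 4, 4, 4) and L = D - A. Computing det(xI - L) by cofactor expansion (or equivalently via sum-over-permutations) gives x^5 - 20x^4 + 150x^3 - 500x^2 + 625x. The coefficient of x^4 equals -trace(L) = -20, matching the sum of degrees. There is one zero in the spectrum, matching the 1 component.

x^5 - 20x^4 + 150x^3 - 500x^2 + 625x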